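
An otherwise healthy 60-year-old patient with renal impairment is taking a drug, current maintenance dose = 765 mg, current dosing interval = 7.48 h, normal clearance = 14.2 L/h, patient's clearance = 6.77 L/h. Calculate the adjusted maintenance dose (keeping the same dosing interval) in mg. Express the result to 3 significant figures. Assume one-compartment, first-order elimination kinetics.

To keep the same average steady-state level, dosing rate must scale with clearance.
CL ratio = 6.77 / 14.2 = 0.4768
New dose (same interval) = 765 × 0.4768 = 364.8 mg

365 mg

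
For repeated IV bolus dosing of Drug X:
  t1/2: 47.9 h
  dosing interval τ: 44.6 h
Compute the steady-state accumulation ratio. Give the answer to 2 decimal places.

2.10

k = ln2 / t½ = 0.693147 / 47.9 = 0.01447 h⁻¹
e^(−kτ) = e^(−0.01447 × 44.6) = 0.5245
Accumulation ratio R = 1 / (1 − e^(−kτ)) = 1 / (1 − 0.5245) = 2.103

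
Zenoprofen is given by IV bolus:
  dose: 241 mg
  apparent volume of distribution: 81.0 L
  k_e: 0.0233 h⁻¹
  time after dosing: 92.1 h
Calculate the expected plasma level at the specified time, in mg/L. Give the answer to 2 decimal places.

0.35 mg/L

C₀ = Dose / Vd = 241.0 / 81.0 = 2.975 mg/L
C = C₀ · e^(−k·t) = 2.975 × e^(−0.02330 × 92.1)
  = 2.975 × 0.1170 = 0.3481 mg/L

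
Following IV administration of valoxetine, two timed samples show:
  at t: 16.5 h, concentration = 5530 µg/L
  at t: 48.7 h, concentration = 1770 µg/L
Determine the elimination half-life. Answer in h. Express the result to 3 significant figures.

k = ln(C₁/C₂) / (t₂ − t₁) = ln(5530/1770) / (48.7 − 16.5)
  = 1.139 / 32.20 = 0.03537 h⁻¹
t½ = ln2 / k = 0.693147 / 0.03537 = 19.60 h

19.6 h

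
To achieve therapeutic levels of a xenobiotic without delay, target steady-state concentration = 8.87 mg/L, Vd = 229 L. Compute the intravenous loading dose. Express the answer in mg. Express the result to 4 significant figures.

2031 mg

LD = Css × Vd = 8.87 × 229 = 2031 mg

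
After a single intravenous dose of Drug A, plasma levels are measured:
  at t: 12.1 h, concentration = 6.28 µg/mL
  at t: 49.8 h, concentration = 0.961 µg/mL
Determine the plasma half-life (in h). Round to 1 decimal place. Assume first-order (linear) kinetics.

13.9 h

k = ln(C₁/C₂) / (t₂ − t₁) = ln(6.28/0.961) / (49.8 − 12.1)
  = 1.877 / 37.70 = 0.04979 h⁻¹
t½ = ln2 / k = 0.693147 / 0.04979 = 13.92 h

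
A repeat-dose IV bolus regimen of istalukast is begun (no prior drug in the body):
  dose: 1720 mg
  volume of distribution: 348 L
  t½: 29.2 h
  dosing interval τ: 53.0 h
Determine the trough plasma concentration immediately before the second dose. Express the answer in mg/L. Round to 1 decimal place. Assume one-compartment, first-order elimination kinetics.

C₀ per dose = Dose / Vd = 1720 / 348 = 4.943 mg/L
k = ln2 / t½ = 0.693147 / 29.2 = 0.02374 h⁻¹
Fraction remaining after one interval: r = e^(−kτ) = e^(−0.02374 × 53.0) = 0.2842
Before dose 2, 1 dose has been given (aged 1τ).
C_trough = C₀ × r = 4.943 × 0.2842 = 1.405 mg/L

1.4 mg/L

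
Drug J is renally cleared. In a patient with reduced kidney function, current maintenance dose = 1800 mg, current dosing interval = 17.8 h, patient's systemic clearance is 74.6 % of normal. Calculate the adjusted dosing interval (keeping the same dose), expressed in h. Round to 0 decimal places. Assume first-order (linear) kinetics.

24 h

To keep the same average steady-state level, dosing rate must scale with clearance.
CL ratio = 74.6 / 100 = 0.7460
New interval (same dose) = 17.8 / 0.7460 = 23.86 h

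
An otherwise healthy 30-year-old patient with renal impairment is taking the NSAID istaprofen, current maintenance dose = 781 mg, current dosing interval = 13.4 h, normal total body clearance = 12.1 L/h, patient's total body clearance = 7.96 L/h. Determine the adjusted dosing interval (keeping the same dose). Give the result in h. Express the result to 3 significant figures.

To keep the same average steady-state level, dosing rate must scale with clearance.
CL ratio = 7.96 / 12.1 = 0.6579
New interval (same dose) = 13.4 / 0.6579 = 20.37 h

20.4 h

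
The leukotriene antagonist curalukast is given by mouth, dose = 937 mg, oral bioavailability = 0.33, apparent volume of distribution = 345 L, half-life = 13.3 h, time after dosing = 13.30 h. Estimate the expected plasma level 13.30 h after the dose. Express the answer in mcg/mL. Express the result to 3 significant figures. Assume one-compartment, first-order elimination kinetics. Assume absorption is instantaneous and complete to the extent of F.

Amount reaching circulation = F × Dose = 0.33 × 937.0 = 309.2 mg
C₀ = F·Dose / Vd = 309.2 / 345 = 0.8962 mg/L
k = ln2 / t½ = 0.693147 / 13.3 = 0.05212 h⁻¹
t / t½ = 13.30 / 13.3 = 1 half-lives
C = C₀ × (1/2)^1 = 0.8962 × 0.5000 = 0.4481 mg/L
(0.4481 mg/L = 0.4481 mcg/mL)

0.448 mcg/mL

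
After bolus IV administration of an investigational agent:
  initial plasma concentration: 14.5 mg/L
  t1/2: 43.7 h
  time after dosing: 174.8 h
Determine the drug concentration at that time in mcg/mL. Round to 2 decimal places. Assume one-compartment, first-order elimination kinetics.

k = ln2 / t½ = 0.693147 / 43.7 = 0.01586 h⁻¹
t / t½ = 174.8 / 43.7 = 4 half-lives
C = C₀ × (1/2)^4 = 14.50 × 0.06250 = 0.9063 mg/L
(0.9063 mg/L = 0.9063 mcg/mL)

0.91 mcg/mL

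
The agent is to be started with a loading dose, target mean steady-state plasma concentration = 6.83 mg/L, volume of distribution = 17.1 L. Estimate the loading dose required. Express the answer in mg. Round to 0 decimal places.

LD = Css × Vd = 6.83 × 17.1 = 116.8 mg

117 mg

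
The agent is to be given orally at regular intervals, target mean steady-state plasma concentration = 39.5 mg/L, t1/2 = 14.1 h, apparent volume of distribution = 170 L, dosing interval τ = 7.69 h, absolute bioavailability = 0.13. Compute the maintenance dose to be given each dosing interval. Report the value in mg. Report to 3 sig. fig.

k = ln2 / t½ = 0.693147 / 14.1 = 0.04916 h⁻¹
CL = k × Vd = 0.04916 × 170 = 8.357 L/h
At steady state, F × (Dose/τ) = Css × CL.
Dose = Css × CL × τ / F = 39.5 × 8.357 × 7.69 / 0.13 = 19530 mg

19500 mg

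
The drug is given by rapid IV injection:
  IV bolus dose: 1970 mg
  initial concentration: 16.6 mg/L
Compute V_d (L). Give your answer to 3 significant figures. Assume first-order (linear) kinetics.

Vd = Dose / C₀ = 1970 / 16.6 = 118.7 L

119 L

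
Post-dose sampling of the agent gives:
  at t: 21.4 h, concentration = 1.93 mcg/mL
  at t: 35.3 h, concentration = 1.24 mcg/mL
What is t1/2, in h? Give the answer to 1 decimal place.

k = ln(C₁/C₂) / (t₂ − t₁) = ln(1.93/1.24) / (35.3 − 21.4)
  = 0.4424 / 13.90 = 0.03183 h⁻¹
t½ = ln2 / k = 0.693147 / 0.03183 = 21.78 h

21.8 h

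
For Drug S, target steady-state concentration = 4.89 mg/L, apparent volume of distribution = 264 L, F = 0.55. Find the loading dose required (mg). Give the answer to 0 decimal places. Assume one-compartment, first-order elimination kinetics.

LD = Css × Vd / F = 4.89 × 264 / 0.55 = 2347 mg

2347 mg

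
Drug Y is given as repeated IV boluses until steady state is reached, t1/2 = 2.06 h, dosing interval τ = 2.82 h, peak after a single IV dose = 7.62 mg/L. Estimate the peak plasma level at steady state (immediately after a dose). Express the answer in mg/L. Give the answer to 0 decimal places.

12 mg/L

k = ln2 / t½ = 0.693147 / 2.06 = 0.3365 h⁻¹
e^(−kτ) = e^(−0.3365 × 2.82) = 0.3872
Accumulation ratio R = 1 / (1 − e^(−kτ)) = 1 / (1 − 0.3872) = 1.632
Steady-state peak = C₀ × R = 7.62 × 1.632 = 12.44 mg/L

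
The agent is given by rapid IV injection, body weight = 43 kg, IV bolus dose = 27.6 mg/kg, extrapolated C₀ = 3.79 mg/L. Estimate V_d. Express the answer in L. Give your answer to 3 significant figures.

Dose = 27.6 × 43 = 1187 mg
Vd = Dose / C₀ = 1187 / 3.79 = 313.2 L

313 L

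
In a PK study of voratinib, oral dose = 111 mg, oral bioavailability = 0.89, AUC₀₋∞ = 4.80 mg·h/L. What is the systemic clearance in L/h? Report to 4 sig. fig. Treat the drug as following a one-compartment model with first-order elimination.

CL = F·Dose / AUC = 0.89 × 111 / 4.80 = 20.58 L/h

20.58 L/h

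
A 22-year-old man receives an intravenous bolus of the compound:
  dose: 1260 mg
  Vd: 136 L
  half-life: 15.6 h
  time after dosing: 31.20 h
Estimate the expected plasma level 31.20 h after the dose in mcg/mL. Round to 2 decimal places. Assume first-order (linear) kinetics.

2.32 mcg/mL

C₀ = Dose / Vd = 1260 / 136 = 9.265 mg/L
k = ln2 / t½ = 0.693147 / 15.6 = 0.04443 h⁻¹
t / t½ = 31.20 / 15.6 = 2 half-lives
C = C₀ × (1/2)^2 = 9.265 × 0.2500 = 2.316 mg/L
(2.316 mg/L = 2.316 mcg/mL)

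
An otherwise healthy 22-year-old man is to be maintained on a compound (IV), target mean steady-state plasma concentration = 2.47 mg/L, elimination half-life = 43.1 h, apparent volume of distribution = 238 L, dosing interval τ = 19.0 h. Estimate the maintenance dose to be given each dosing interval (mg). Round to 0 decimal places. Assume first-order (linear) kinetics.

k = ln2 / t½ = 0.693147 / 43.1 = 0.01608 h⁻¹
CL = k × Vd = 0.01608 × 238 = 3.827 L/h
At steady state, Dose/τ = Css × CL.
Dose = Css × CL × τ = 2.47 × 3.827 × 19.0 = 179.6 mg

180 mg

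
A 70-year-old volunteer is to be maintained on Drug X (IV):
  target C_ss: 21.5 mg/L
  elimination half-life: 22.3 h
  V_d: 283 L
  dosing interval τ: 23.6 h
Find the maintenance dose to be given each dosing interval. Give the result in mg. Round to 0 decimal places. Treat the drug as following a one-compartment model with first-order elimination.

k = ln2 / t½ = 0.693147 / 22.3 = 0.03108 h⁻¹
CL = k × Vd = 0.03108 × 283 = 8.796 L/h
At steady state, Dose/τ = Css × CL.
Dose = Css × CL × τ = 21.5 × 8.796 × 23.6 = 4463 mg

4463 mg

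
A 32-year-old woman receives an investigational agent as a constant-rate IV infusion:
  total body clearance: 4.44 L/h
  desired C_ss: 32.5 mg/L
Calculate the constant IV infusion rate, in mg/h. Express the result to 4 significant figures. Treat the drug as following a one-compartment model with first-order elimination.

144.3 mg/h

At steady state, infusion rate R₀ = Css × CL = 32.5 × 4.440 = 144.3 mg/h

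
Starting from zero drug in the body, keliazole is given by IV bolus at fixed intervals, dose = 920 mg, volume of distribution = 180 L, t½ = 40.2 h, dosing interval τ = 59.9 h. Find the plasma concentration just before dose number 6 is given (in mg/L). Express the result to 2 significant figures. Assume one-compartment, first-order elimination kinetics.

2.8 mg/L

C₀ per dose = Dose / Vd = 920 / 180 = 5.111 mg/L
k = ln2 / t½ = 0.693147 / 40.2 = 0.01724 h⁻¹
Fraction remaining after one interval: r = e^(−kτ) = e^(−0.01724 × 59.9) = 0.3561
Before dose 6, 5 doses have been given (aged 1τ, 2τ, 3τ, 4τ, 5τ).
C_trough = C₀ × (r + r² + … + r^5) = C₀ × r(1−r^5)/(1−r)
        = 5.111 × 0.3561 × (1 − 0.005726) / (1 − 0.3561) = 2.810 mg/L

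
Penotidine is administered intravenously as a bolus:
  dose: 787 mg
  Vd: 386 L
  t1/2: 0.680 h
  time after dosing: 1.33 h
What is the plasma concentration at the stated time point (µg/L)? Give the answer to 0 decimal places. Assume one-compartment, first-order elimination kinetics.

526 µg/L

C₀ = Dose / Vd = 787.0 / 386 = 2.039 mg/L
k = ln2 / t½ = 0.693147 / 0.680 = 1.019 h⁻¹
C = C₀ · e^(−k·t) = 2.039 × e^(−1.019 × 1.33)
  = 2.039 × 0.2579 = 0.5259 mg/L
Convert: 0.5259 mg/L × 1000 = 525.9 µg/L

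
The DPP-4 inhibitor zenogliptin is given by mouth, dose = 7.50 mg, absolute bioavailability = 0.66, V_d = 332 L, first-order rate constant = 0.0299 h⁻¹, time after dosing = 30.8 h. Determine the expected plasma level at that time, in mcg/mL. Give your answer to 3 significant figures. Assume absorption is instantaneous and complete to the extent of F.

Amount reaching circulation = F × Dose = 0.66 × 7.500 = 4.950 mg
C₀ = F·Dose / Vd = 4.950 / 332 = 0.01491 mg/L
C = C₀ · e^(−k·t) = 0.01491 × e^(−0.02990 × 30.8)
  = 0.01491 × 0.3982 = 0.005937 mg/L
(0.005937 mg/L = 0.005937 mcg/mL)

0.00594 mcg/mL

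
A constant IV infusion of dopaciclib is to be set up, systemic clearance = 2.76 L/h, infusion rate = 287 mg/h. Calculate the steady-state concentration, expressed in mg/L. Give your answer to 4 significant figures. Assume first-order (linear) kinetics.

At steady state Css = R₀ / CL = 287 / 2.760 = 104.0 mg/L

104.0 mg/L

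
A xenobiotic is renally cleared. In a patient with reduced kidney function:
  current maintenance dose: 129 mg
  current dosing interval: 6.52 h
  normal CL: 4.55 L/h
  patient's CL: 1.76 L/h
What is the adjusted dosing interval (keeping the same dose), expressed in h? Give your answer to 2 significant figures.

17 h

To keep the same average steady-state level, dosing rate must scale with clearance.
CL ratio = 1.76 / 4.55 = 0.3868
New interval (same dose) = 6.52 / 0.3868 = 16.86 h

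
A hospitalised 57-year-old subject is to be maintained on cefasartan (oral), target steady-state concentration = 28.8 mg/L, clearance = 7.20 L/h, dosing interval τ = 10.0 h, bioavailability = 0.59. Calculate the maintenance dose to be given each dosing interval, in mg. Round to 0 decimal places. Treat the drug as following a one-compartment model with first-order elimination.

3515 mg

At steady state, F × (Dose/τ) = Css × CL.
Dose = Css × CL × τ / F = 28.8 × 7.200 × 10.0 / 0.59 = 3515 mg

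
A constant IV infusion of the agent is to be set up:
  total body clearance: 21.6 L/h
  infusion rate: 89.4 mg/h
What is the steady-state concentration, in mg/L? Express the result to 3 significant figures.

At steady state Css = R₀ / CL = 89.4 / 21.60 = 4.139 mg/L

4.14 mg/L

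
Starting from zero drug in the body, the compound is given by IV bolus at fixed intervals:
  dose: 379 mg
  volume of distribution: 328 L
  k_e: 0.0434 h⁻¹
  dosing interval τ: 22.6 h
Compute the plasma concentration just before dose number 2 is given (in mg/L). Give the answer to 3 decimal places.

0.433 mg/L

C₀ per dose = Dose / Vd = 379 / 328 = 1.155 mg/L
Fraction remaining after one interval: r = e^(−kτ) = e^(−0.04340 × 22.6) = 0.3750
Before dose 2, 1 dose has been given (aged 1τ).
C_trough = C₀ × r = 1.155 × 0.3750 = 0.4331 mg/L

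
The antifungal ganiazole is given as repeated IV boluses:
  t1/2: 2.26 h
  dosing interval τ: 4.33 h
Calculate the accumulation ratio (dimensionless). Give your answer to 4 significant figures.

k = ln2 / t½ = 0.693147 / 2.26 = 0.3067 h⁻¹
e^(−kτ) = e^(−0.3067 × 4.33) = 0.2650
Accumulation ratio R = 1 / (1 − e^(−kτ)) = 1 / (1 − 0.2650) = 1.361

1.361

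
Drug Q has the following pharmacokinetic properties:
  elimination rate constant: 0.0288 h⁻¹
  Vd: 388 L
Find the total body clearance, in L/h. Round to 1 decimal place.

11.2 L/h

CL = k × Vd = 0.0288 × 388 = 11.17 L/h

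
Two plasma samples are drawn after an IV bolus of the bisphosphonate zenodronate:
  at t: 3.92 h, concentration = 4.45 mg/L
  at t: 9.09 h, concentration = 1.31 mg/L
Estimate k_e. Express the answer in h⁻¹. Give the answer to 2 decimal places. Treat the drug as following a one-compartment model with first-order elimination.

0.24 h⁻¹

k = ln(C₁/C₂) / (t₂ − t₁) = ln(4.45/1.31) / (9.09 − 3.92)
  = 1.223 / 5.170 = 0.2366 h⁻¹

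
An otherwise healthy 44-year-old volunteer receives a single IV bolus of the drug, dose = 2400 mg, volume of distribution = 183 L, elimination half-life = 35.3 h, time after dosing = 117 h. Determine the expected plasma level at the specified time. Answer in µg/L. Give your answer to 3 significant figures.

C₀ = Dose / Vd = 2400 / 183 = 13.11 mg/L
k = ln2 / t½ = 0.693147 / 35.3 = 0.01964 h⁻¹
C = C₀ · e^(−k·t) = 13.11 × e^(−0.01964 × 117)
  = 13.11 × 0.1005 = 1.318 mg/L
Convert: 1.318 mg/L × 1000 = 1318 µg/L

1320 µg/L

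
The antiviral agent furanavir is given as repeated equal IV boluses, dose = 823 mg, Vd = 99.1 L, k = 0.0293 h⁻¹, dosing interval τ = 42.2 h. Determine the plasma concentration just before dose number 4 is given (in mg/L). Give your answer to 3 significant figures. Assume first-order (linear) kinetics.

3.32 mg/L

C₀ per dose = Dose / Vd = 823 / 99.1 = 8.305 mg/L
Fraction remaining after one interval: r = e^(−kτ) = e^(−0.02930 × 42.2) = 0.2904
Before dose 4, 3 doses have been given (aged 1τ, 2τ, 3τ).
C_trough = C₀ × (r + r² + … + r^3) = C₀ × r(1−r^3)/(1−r)
        = 8.305 × 0.2904 × (1 − 0.02449) / (1 − 0.2904) = 3.316 mg/L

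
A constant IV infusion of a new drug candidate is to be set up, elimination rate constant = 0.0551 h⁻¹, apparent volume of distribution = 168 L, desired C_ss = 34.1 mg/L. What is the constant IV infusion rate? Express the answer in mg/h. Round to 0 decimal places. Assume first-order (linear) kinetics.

316 mg/h

CL = k × Vd = 0.05510 × 168 = 9.257 L/h
At steady state, infusion rate R₀ = Css × CL = 34.1 × 9.257 = 315.7 mg/h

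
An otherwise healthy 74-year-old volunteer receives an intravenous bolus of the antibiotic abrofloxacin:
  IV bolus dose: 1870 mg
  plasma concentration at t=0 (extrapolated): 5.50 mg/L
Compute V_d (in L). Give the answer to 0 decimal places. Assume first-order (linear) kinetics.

Vd = Dose / C₀ = 1870 / 5.50 = 340.0 L

340 L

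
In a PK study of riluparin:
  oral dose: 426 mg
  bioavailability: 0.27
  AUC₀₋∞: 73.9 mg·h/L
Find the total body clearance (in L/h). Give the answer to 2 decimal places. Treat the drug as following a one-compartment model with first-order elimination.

CL = F·Dose / AUC = 0.27 × 426 / 73.9 = 1.556 L/h

1.56 L/h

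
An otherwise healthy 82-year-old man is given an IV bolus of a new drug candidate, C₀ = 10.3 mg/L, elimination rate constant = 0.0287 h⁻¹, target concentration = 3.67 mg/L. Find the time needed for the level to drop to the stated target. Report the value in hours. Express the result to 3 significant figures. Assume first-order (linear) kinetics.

36.0 h

t = ln(C₀ / C) / k = ln(10.30 / 3.67) / 0.02870
  = ln(2.807) / 0.02870 = 1.032 / 0.02870 = 35.96 h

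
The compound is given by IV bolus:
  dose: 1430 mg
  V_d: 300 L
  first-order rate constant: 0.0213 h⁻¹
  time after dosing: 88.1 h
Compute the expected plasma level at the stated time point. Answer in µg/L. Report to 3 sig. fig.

730 µg/L

C₀ = Dose / Vd = 1430 / 300 = 4.767 mg/L
C = C₀ · e^(−k·t) = 4.767 × e^(−0.02130 × 88.1)
  = 4.767 × 0.1531 = 0.7298 mg/L
Convert: 0.7298 mg/L × 1000 = 729.8 µg/L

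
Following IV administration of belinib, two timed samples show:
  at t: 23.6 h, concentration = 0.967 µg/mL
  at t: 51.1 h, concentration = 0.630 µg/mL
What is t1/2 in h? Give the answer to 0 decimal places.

44 h

k = ln(C₁/C₂) / (t₂ − t₁) = ln(0.967/0.630) / (51.1 − 23.6)
  = 0.4285 / 27.50 = 0.01558 h⁻¹
t½ = ln2 / k = 0.693147 / 0.01558 = 44.49 h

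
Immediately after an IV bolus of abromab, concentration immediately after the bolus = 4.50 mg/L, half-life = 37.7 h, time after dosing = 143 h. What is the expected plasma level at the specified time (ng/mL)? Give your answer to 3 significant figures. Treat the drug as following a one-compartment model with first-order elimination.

k = ln2 / t½ = 0.693147 / 37.7 = 0.01839 h⁻¹
C = C₀ · e^(−k·t) = 4.500 × e^(−0.01839 × 143)
  = 4.500 × 0.07210 = 0.3245 mg/L
Convert: 0.3245 mg/L × 1000 = 324.5 ng/mL

325 ng/mL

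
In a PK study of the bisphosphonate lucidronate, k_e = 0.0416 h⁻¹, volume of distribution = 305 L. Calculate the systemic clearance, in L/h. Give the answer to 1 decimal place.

12.7 L/h

CL = k × Vd = 0.0416 × 305 = 12.69 L/h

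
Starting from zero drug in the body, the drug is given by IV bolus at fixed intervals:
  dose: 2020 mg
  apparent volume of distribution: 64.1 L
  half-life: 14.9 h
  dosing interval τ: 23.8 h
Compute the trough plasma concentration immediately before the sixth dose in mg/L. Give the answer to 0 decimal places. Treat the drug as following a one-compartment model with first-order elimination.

C₀ per dose = Dose / Vd = 2020 / 64.1 = 31.51 mg/L
k = ln2 / t½ = 0.693147 / 14.9 = 0.04652 h⁻¹
Fraction remaining after one interval: r = e^(−kτ) = e^(−0.04652 × 23.8) = 0.3305
Before dose 6, 5 doses have been given (aged 1τ, 2τ, 3τ, 4τ, 5τ).
C_trough = C₀ × (r + r² + … + r^5) = C₀ × r(1−r^5)/(1−r)
        = 31.51 × 0.3305 × (1 − 0.003943) / (1 − 0.3305) = 15.49 mg/L

15 mg/L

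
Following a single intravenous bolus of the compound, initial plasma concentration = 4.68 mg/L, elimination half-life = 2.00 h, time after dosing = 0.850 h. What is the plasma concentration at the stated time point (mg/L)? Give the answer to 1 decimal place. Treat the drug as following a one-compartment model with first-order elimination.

3.5 mg/L

k = ln2 / t½ = 0.693147 / 2.00 = 0.3466 h⁻¹
C = C₀ · e^(−k·t) = 4.680 × e^(−0.3466 × 0.850)
  = 4.680 × 0.7448 = 3.486 mg/L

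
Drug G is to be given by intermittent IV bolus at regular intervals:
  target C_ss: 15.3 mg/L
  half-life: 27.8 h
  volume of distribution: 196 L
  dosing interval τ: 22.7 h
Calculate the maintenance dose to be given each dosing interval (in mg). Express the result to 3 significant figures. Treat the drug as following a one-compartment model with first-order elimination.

1700 mg

k = ln2 / t½ = 0.693147 / 27.8 = 0.02493 h⁻¹
CL = k × Vd = 0.02493 × 196 = 4.886 L/h
At steady state, Dose/τ = Css × CL.
Dose = Css × CL × τ = 15.3 × 4.886 × 22.7 = 1697 mg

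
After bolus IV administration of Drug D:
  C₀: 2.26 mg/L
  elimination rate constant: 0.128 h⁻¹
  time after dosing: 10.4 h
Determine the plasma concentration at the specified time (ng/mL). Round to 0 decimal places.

597 ng/mL

C = C₀ · e^(−k·t) = 2.260 × e^(−0.1280 × 10.4)
  = 2.260 × 0.2642 = 0.5971 mg/L
Convert: 0.5971 mg/L × 1000 = 597.1 ng/mL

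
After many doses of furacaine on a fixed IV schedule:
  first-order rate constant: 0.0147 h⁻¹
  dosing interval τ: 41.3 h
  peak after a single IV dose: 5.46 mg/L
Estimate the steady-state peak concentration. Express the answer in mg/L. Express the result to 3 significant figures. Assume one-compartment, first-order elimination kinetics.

e^(−kτ) = e^(−0.01470 × 41.3) = 0.5449
Accumulation ratio R = 1 / (1 − e^(−kτ)) = 1 / (1 − 0.5449) = 2.197
Steady-state peak = C₀ × R = 5.46 × 2.197 = 12.00 mg/L

12.0 mg/L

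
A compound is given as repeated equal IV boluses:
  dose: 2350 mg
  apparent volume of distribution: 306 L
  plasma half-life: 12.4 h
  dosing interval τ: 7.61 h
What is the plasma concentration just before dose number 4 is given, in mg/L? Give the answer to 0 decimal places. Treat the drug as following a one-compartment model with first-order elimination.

10 mg/L

C₀ per dose = Dose / Vd = 2350 / 306 = 7.680 mg/L
k = ln2 / t½ = 0.693147 / 12.4 = 0.05590 h⁻¹
Fraction remaining after one interval: r = e^(−kτ) = e^(−0.05590 × 7.61) = 0.6535
Before dose 4, 3 doses have been given (aged 1τ, 2τ, 3τ).
C_trough = C₀ × (r + r² + … + r^3) = C₀ × r(1−r^3)/(1−r)
        = 7.680 × 0.6535 × (1 − 0.2791) / (1 − 0.6535) = 10.44 mg/L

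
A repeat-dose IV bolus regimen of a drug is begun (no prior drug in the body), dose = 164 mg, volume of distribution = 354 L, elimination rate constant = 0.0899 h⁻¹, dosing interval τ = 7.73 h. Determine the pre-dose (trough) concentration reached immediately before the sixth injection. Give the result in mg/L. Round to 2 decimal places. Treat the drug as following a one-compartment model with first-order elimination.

C₀ per dose = Dose / Vd = 164 / 354 = 0.4633 mg/L
Fraction remaining after one interval: r = e^(−kτ) = e^(−0.08990 × 7.73) = 0.4991
Before dose 6, 5 doses have been given (aged 1τ, 2τ, 3τ, 4τ, 5τ).
C_trough = C₀ × (r + r² + … + r^5) = C₀ × r(1−r^5)/(1−r)
        = 0.4633 × 0.4991 × (1 − 0.03097) / (1 − 0.4991) = 0.4473 mg/L

0.45 mg/L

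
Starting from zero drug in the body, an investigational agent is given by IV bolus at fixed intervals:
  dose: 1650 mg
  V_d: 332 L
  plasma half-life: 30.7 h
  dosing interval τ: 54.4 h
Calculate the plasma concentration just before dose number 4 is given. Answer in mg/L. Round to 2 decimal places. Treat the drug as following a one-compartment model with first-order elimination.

2.01 mg/L

C₀ per dose = Dose / Vd = 1650 / 332 = 4.970 mg/L
k = ln2 / t½ = 0.693147 / 30.7 = 0.02258 h⁻¹
Fraction remaining after one interval: r = e^(−kτ) = e^(−0.02258 × 54.4) = 0.2928
Before dose 4, 3 doses have been given (aged 1τ, 2τ, 3τ).
C_trough = C₀ × (r + r² + … + r^3) = C₀ × r(1−r^3)/(1−r)
        = 4.970 × 0.2928 × (1 − 0.02510) / (1 − 0.2928) = 2.006 mg/L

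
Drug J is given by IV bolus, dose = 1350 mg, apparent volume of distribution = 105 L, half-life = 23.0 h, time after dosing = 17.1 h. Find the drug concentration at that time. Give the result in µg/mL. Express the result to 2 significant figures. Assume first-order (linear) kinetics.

C₀ = Dose / Vd = 1350 / 105 = 12.86 mg/L
k = ln2 / t½ = 0.693147 / 23.0 = 0.03014 h⁻¹
C = C₀ · e^(−k·t) = 12.86 × e^(−0.03014 × 17.1)
  = 12.86 × 0.5973 = 7.681 mg/L
(7.681 mg/L = 7.681 µg/mL)

7.7 µg/mL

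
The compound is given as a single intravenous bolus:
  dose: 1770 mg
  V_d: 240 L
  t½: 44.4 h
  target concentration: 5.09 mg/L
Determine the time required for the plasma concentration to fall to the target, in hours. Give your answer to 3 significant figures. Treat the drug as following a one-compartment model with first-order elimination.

C₀ = Dose / Vd = 1770 / 240 = 7.375 mg/L
k = ln2 / t½ = 0.693147 / 44.4 = 0.01561 h⁻¹
t = ln(C₀ / C) / k = ln(7.375 / 5.09) / 0.01561
  = ln(1.449) / 0.01561 = 0.3709 / 0.01561 = 23.76 h

23.8 h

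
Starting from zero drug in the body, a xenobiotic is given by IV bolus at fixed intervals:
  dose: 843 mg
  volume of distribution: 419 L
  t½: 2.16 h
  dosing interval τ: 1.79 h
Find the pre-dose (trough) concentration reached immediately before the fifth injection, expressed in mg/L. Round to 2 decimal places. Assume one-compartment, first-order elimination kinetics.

2.33 mg/L

C₀ per dose = Dose / Vd = 843 / 419 = 2.012 mg/L
k = ln2 / t½ = 0.693147 / 2.16 = 0.3209 h⁻¹
Fraction remaining after one interval: r = e^(−kτ) = e^(−0.3209 × 1.79) = 0.5630
Before dose 5, 4 doses have been given (aged 1τ, 2τ, 3τ, 4τ).
C_trough = C₀ × (r + r² + … + r^4) = C₀ × r(1−r^4)/(1−r)
        = 2.012 × 0.5630 × (1 − 0.1005) / (1 − 0.5630) = 2.332 mg/L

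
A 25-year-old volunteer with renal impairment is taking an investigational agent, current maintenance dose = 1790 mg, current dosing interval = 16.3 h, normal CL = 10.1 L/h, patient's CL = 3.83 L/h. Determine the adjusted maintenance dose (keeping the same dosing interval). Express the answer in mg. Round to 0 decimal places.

To keep the same average steady-state level, dosing rate must scale with clearance.
CL ratio = 3.83 / 10.1 = 0.3792
New dose (same interval) = 1790 × 0.3792 = 678.8 mg

679 mg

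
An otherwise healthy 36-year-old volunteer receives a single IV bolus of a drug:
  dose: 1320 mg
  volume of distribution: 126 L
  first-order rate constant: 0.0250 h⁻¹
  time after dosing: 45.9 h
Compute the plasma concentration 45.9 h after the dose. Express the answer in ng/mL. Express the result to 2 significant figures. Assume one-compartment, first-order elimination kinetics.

C₀ = Dose / Vd = 1320 / 126 = 10.48 mg/L
C = C₀ · e^(−k·t) = 10.48 × e^(−0.02500 × 45.9)
  = 10.48 × 0.3174 = 3.326 mg/L
Convert: 3.326 mg/L × 1000 = 3326 ng/mL

3300 ng/mL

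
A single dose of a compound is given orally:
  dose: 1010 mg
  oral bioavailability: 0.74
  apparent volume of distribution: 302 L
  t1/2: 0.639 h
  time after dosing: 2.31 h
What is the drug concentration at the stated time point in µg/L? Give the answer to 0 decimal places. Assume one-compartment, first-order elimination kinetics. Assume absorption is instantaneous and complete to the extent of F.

Amount reaching circulation = F × Dose = 0.74 × 1010 = 747.4 mg
C₀ = F·Dose / Vd = 747.4 / 302 = 2.475 mg/L
k = ln2 / t½ = 0.693147 / 0.639 = 1.085 h⁻¹
C = C₀ · e^(−k·t) = 2.475 × e^(−1.085 × 2.31)
  = 2.475 × 0.08157 = 0.2019 mg/L
Convert: 0.2019 mg/L × 1000 = 201.9 µg/L

202 µg/L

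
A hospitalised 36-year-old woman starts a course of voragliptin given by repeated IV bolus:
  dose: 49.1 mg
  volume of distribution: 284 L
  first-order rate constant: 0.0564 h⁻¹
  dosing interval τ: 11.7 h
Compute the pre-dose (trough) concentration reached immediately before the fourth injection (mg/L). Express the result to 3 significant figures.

0.159 mg/L

C₀ per dose = Dose / Vd = 49.1 / 284 = 0.1729 mg/L
Fraction remaining after one interval: r = e^(−kτ) = e^(−0.05640 × 11.7) = 0.5169
Before dose 4, 3 doses have been given (aged 1τ, 2τ, 3τ).
C_trough = C₀ × (r + r² + … + r^3) = C₀ × r(1−r^3)/(1−r)
        = 0.1729 × 0.5169 × (1 − 0.1381) / (1 − 0.5169) = 0.1594 mg/L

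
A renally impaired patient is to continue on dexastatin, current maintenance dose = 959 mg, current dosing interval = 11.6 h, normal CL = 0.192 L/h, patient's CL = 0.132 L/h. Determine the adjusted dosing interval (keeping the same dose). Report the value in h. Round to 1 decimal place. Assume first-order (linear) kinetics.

16.9 h

To keep the same average steady-state level, dosing rate must scale with clearance.
CL ratio = 0.132 / 0.192 = 0.6875
New interval (same dose) = 11.6 / 0.6875 = 16.87 h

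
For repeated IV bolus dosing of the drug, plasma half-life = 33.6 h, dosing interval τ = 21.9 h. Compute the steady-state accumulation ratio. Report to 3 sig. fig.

2.75

k = ln2 / t½ = 0.693147 / 33.6 = 0.02063 h⁻¹
e^(−kτ) = e^(−0.02063 × 21.9) = 0.6365
Accumulation ratio R = 1 / (1 − e^(−kτ)) = 1 / (1 − 0.6365) = 2.751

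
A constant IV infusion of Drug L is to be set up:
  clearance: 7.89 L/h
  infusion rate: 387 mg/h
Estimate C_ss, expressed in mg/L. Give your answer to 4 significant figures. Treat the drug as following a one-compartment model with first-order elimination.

49.05 mg/L

At steady state Css = R₀ / CL = 387 / 7.890 = 49.05 mg/L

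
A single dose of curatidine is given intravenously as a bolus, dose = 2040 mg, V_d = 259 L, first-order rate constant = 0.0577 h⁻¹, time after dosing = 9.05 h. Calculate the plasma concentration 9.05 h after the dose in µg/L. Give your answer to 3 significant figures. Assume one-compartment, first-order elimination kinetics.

4670 µg/L

C₀ = Dose / Vd = 2040 / 259 = 7.876 mg/L
C = C₀ · e^(−k·t) = 7.876 × e^(−0.05770 × 9.05)
  = 7.876 × 0.5932 = 4.672 mg/L
Convert: 4.672 mg/L × 1000 = 4672 µg/L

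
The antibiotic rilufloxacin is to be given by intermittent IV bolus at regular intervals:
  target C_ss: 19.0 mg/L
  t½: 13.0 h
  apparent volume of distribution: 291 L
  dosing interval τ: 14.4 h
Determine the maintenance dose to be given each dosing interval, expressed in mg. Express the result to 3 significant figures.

4250 mg

k = ln2 / t½ = 0.693147 / 13.0 = 0.05332 h⁻¹
CL = k × Vd = 0.05332 × 291 = 15.52 L/h
At steady state, Dose/τ = Css × CL.
Dose = Css × CL × τ = 19.0 × 15.52 × 14.4 = 4246 mg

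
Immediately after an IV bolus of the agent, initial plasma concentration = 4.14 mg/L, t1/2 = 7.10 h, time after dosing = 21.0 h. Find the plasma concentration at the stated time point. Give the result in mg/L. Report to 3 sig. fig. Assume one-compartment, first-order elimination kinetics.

0.533 mg/L

k = ln2 / t½ = 0.693147 / 7.10 = 0.09763 h⁻¹
C = C₀ · e^(−k·t) = 4.140 × e^(−0.09763 × 21.0)
  = 4.140 × 0.1287 = 0.5328 mg/L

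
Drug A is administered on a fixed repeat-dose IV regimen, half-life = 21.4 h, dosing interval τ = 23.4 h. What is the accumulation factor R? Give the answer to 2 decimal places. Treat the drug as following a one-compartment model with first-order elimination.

k = ln2 / t½ = 0.693147 / 21.4 = 0.03239 h⁻¹
e^(−kτ) = e^(−0.03239 × 23.4) = 0.4686
Accumulation ratio R = 1 / (1 − e^(−kτ)) = 1 / (1 − 0.4686) = 1.882

1.88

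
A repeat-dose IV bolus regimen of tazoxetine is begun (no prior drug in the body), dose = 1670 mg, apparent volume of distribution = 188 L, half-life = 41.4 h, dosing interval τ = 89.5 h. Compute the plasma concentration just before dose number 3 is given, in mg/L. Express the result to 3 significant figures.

2.43 mg/L

C₀ per dose = Dose / Vd = 1670 / 188 = 8.883 mg/L
k = ln2 / t½ = 0.693147 / 41.4 = 0.01674 h⁻¹
Fraction remaining after one interval: r = e^(−kτ) = e^(−0.01674 × 89.5) = 0.2235
Before dose 3, 2 doses have been given (aged 1τ, 2τ).
C_trough = C₀ × (r + r²) = 8.883 × (0.2235 + 0.04995) = 2.429 mg/L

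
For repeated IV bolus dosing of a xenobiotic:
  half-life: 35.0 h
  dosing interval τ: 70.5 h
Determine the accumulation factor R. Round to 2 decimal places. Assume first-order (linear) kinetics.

1.33

k = ln2 / t½ = 0.693147 / 35.0 = 0.01980 h⁻¹
e^(−kτ) = e^(−0.01980 × 70.5) = 0.2476
Accumulation ratio R = 1 / (1 − e^(−kτ)) = 1 / (1 − 0.2476) = 1.329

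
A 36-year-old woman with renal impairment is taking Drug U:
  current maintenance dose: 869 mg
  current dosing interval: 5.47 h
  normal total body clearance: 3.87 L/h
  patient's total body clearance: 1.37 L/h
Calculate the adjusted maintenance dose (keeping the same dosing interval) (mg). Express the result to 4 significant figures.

307.6 mg

To keep the same average steady-state level, dosing rate must scale with clearance.
CL ratio = 1.37 / 3.87 = 0.3540
New dose (same interval) = 869 × 0.3540 = 307.6 mg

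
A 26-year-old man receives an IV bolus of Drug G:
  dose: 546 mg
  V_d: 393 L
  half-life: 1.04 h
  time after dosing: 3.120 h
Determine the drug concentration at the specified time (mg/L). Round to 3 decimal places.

0.174 mg/L

C₀ = Dose / Vd = 546.0 / 393 = 1.389 mg/L
k = ln2 / t½ = 0.693147 / 1.04 = 0.6665 h⁻¹
t / t½ = 3.120 / 1.04 = 3 half-lives
C = C₀ × (1/2)^3 = 1.389 × 0.1250 = 0.1736 mg/L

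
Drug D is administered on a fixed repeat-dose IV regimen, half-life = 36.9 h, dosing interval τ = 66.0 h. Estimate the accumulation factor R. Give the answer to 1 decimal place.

1.4

k = ln2 / t½ = 0.693147 / 36.9 = 0.01878 h⁻¹
e^(−kτ) = e^(−0.01878 × 66.0) = 0.2895
Accumulation ratio R = 1 / (1 − e^(−kτ)) = 1 / (1 − 0.2895) = 1.407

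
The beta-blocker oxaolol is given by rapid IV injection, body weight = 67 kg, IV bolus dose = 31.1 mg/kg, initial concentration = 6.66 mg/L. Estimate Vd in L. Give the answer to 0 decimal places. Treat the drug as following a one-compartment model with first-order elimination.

313 L

Dose = 31.1 × 67 = 2084 mg
Vd = Dose / C₀ = 2084 / 6.66 = 312.9 L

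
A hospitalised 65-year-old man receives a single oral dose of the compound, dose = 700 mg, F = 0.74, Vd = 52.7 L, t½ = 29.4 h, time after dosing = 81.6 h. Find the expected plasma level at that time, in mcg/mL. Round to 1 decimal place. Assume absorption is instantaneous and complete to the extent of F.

1.4 mcg/mL

Amount reaching circulation = F × Dose = 0.74 × 700.0 = 518.0 mg
C₀ = F·Dose / Vd = 518.0 / 52.7 = 9.829 mg/L
k = ln2 / t½ = 0.693147 / 29.4 = 0.02358 h⁻¹
C = C₀ · e^(−k·t) = 9.829 × e^(−0.02358 × 81.6)
  = 9.829 × 0.1460 = 1.435 mg/L
(1.435 mg/L = 1.435 mcg/mL)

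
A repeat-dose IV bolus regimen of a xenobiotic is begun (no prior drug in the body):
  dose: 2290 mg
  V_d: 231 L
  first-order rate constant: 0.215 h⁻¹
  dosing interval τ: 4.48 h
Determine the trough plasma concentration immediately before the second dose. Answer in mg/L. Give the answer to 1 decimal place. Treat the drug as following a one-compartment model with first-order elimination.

3.8 mg/L

C₀ per dose = Dose / Vd = 2290 / 231 = 9.913 mg/L
Fraction remaining after one interval: r = e^(−kτ) = e^(−0.2150 × 4.48) = 0.3817
Before dose 2, 1 dose has been given (aged 1τ).
C_trough = C₀ × r = 9.913 × 0.3817 = 3.784 mg/L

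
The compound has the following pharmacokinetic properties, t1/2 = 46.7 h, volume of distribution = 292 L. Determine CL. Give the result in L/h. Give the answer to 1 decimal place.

4.3 L/h

k = ln2 / t½ = 0.693147 / 46.7 = 0.01484 h⁻¹
CL = k × Vd = 0.01484 × 292 = 4.333 L/h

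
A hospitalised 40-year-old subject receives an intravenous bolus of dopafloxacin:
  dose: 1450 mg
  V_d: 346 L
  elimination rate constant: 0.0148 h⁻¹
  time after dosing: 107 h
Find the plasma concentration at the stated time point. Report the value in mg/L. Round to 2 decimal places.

0.86 mg/L

C₀ = Dose / Vd = 1450 / 346 = 4.191 mg/L
C = C₀ · e^(−k·t) = 4.191 × e^(−0.01480 × 107)
  = 4.191 × 0.2052 = 0.8600 mg/L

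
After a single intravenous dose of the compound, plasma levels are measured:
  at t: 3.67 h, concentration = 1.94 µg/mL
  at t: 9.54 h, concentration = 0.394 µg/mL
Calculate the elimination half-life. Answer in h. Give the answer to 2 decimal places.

k = ln(C₁/C₂) / (t₂ − t₁) = ln(1.94/0.394) / (9.54 − 3.67)
  = 1.594 / 5.870 = 0.2716 h⁻¹
t½ = ln2 / k = 0.693147 / 0.2716 = 2.552 h

2.55 h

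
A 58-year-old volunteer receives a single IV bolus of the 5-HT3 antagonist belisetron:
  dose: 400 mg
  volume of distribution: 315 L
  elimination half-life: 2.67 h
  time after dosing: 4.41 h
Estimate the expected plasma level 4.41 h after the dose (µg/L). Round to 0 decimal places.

C₀ = Dose / Vd = 400.0 / 315 = 1.270 mg/L
k = ln2 / t½ = 0.693147 / 2.67 = 0.2596 h⁻¹
C = C₀ · e^(−k·t) = 1.270 × e^(−0.2596 × 4.41)
  = 1.270 × 0.3183 = 0.4042 mg/L
Convert: 0.4042 mg/L × 1000 = 404.2 µg/L

404 µg/L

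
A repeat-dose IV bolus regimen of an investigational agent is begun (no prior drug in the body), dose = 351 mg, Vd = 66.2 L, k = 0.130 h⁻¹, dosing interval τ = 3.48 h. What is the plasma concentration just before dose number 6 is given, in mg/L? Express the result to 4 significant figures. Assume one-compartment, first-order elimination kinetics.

8.303 mg/L

C₀ per dose = Dose / Vd = 351 / 66.2 = 5.302 mg/L
Fraction remaining after one interval: r = e^(−kτ) = e^(−0.1300 × 3.48) = 0.6361
Before dose 6, 5 doses have been given (aged 1τ, 2τ, 3τ, 4τ, 5τ).
C_trough = C₀ × (r + r² + … + r^5) = C₀ × r(1−r^5)/(1−r)
        = 5.302 × 0.6361 × (1 − 0.1041) / (1 − 0.6361) = 8.303 mg/L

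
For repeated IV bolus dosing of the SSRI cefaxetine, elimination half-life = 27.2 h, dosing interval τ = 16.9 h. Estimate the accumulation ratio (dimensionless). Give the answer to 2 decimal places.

2.86

k = ln2 / t½ = 0.693147 / 27.2 = 0.02548 h⁻¹
e^(−kτ) = e^(−0.02548 × 16.9) = 0.6501
Accumulation ratio R = 1 / (1 − e^(−kτ)) = 1 / (1 − 0.6501) = 2.858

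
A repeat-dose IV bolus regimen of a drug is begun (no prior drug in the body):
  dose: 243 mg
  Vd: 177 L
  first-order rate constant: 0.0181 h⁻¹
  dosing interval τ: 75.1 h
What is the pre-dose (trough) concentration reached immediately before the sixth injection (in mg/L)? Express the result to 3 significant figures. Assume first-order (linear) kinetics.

C₀ per dose = Dose / Vd = 243 / 177 = 1.373 mg/L
Fraction remaining after one interval: r = e^(−kτ) = e^(−0.01810 × 75.1) = 0.2568
Before dose 6, 5 doses have been given (aged 1τ, 2τ, 3τ, 4τ, 5τ).
C_trough = C₀ × (r + r² + … + r^5) = C₀ × r(1−r^5)/(1−r)
        = 1.373 × 0.2568 × (1 − 0.001117) / (1 − 0.2568) = 0.4739 mg/L

0.474 mg/L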